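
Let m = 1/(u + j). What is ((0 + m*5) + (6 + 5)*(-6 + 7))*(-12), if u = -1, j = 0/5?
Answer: -72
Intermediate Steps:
j = 0 (j = 0*(⅕) = 0)
m = -1 (m = 1/(-1 + 0) = 1/(-1) = -1)
((0 + m*5) + (6 + 5)*(-6 + 7))*(-12) = ((0 - 1*5) + (6 + 5)*(-6 + 7))*(-12) = ((0 - 5) + 11*1)*(-12) = (-5 + 11)*(-12) = 6*(-12) = -72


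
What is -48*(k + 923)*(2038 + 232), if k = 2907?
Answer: -417316800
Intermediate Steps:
-48*(k + 923)*(2038 + 232) = -48*(2907 + 923)*(2038 + 232) = -183840*2270 = -48*8694100 = -417316800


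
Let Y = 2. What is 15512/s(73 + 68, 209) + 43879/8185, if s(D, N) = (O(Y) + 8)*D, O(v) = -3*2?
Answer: 69669799/1154085 ≈ 60.368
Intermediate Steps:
O(v) = -6
s(D, N) = 2*D (s(D, N) = (-6 + 8)*D = 2*D)
15512/s(73 + 68, 209) + 43879/8185 = 15512/((2*(73 + 68))) + 43879/8185 = 15512/((2*141)) + 43879*(1/8185) = 15512/282 + 43879/8185 = 15512*(1/282) + 43879/8185 = 7756/141 + 43879/8185 = 69669799/1154085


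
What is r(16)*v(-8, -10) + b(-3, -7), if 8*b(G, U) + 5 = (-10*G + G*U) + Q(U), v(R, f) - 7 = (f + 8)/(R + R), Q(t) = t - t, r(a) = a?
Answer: 479/4 ≈ 119.75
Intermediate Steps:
Q(t) = 0
v(R, f) = 7 + (8 + f)/(2*R) (v(R, f) = 7 + (f + 8)/(R + R) = 7 + (8 + f)/((2*R)) = 7 + (8 + f)*(1/(2*R)) = 7 + (8 + f)/(2*R))
b(G, U) = -5/8 - 5*G/4 + G*U/8 (b(G, U) = -5/8 + ((-10*G + G*U) + 0)/8 = -5/8 + (-10*G + G*U)/8 = -5/8 + (-5*G/4 + G*U/8) = -5/8 - 5*G/4 + G*U/8)
r(16)*v(-8, -10) + b(-3, -7) = 16*((½)*(8 - 10 + 14*(-8))/(-8)) + (-5/8 - 5/4*(-3) + (⅛)*(-3)*(-7)) = 16*((½)*(-⅛)*(8 - 10 - 112)) + (-5/8 + 15/4 + 21/8) = 16*((½)*(-⅛)*(-114)) + 23/4 = 16*(57/8) + 23/4 = 114 + 23/4 = 479/4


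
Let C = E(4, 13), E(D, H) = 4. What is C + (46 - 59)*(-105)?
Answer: 1369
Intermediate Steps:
C = 4
C + (46 - 59)*(-105) = 4 + (46 - 59)*(-105) = 4 - 13*(-105) = 4 + 1365 = 1369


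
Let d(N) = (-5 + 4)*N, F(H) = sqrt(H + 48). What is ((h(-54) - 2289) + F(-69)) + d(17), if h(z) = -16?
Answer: -2322 + I*sqrt(21) ≈ -2322.0 + 4.5826*I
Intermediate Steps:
F(H) = sqrt(48 + H)
d(N) = -N
((h(-54) - 2289) + F(-69)) + d(17) = ((-16 - 2289) + sqrt(48 - 69)) - 1*17 = (-2305 + sqrt(-21)) - 17 = (-2305 + I*sqrt(21)) - 17 = -2322 + I*sqrt(21)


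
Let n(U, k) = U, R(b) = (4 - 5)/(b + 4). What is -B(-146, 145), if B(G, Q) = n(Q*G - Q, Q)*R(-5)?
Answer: 21315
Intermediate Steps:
R(b) = -1/(4 + b)
B(G, Q) = -Q + G*Q (B(G, Q) = (Q*G - Q)*(-1/(4 - 5)) = (G*Q - Q)*(-1/(-1)) = (-Q + G*Q)*(-1*(-1)) = (-Q + G*Q)*1 = -Q + G*Q)
-B(-146, 145) = -145*(-1 - 146) = -145*(-147) = -1*(-21315) = 21315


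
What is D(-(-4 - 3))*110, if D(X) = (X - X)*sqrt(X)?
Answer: 0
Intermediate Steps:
D(X) = 0 (D(X) = 0*sqrt(X) = 0)
D(-(-4 - 3))*110 = 0*110 = 0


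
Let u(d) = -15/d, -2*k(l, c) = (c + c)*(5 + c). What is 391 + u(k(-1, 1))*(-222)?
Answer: -164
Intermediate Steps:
k(l, c) = -c*(5 + c) (k(l, c) = -(c + c)*(5 + c)/2 = -2*c*(5 + c)/2 = -c*(5 + c))
391 + u(k(-1, 1))*(-222) = 391 - 15*(-1/(5 + 1))*(-222) = 391 - 15/((-1*1*6))*(-222) = 391 - 15/(-6)*(-222) = 391 - 15*(-1/6)*(-222) = 391 + (5/2)*(-222) = 391 - 555 = -164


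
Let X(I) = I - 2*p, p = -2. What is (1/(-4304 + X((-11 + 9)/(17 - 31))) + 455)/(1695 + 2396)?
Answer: 13695038/123135009 ≈ 0.11122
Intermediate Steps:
X(I) = 4 + I (X(I) = I - 2*(-2) = I + 4 = 4 + I)
(1/(-4304 + X((-11 + 9)/(17 - 31))) + 455)/(1695 + 2396) = (1/(-4304 + (4 + (-11 + 9)/(17 - 31))) + 455)/(1695 + 2396) = (1/(-4304 + (4 - 2/(-14))) + 455)/4091 = (1/(-4304 + (4 - 2*(-1/14))) + 455)*(1/4091) = (1/(-4304 + (4 + 1/7)) + 455)*(1/4091) = (1/(-4304 + 29/7) + 455)*(1/4091) = (1/(-30099/7) + 455)*(1/4091) = (-7/30099 + 455)*(1/4091) = (13695038/30099)*(1/4091) = 13695038/123135009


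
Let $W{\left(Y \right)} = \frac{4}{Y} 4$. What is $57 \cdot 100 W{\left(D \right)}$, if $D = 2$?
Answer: $45600$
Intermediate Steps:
$W{\left(Y \right)} = \frac{16}{Y}$
$57 \cdot 100 W{\left(D \right)} = 57 \cdot 100 \cdot \frac{16}{2} = 5700 \cdot 16 \cdot \frac{1}{2} = 5700 \cdot 8 = 45600$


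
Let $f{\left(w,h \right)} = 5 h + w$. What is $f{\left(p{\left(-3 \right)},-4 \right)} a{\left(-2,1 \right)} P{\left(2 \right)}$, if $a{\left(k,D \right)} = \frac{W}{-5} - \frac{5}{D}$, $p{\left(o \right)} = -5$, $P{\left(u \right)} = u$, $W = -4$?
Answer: $210$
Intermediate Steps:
$f{\left(w,h \right)} = w + 5 h$
$a{\left(k,D \right)} = \frac{4}{5} - \frac{5}{D}$ ($a{\left(k,D \right)} = - \frac{4}{-5} - \frac{5}{D} = \left(-4\right) \left(- \frac{1}{5}\right) - \frac{5}{D} = \frac{4}{5} - \frac{5}{D}$)
$f{\left(p{\left(-3 \right)},-4 \right)} a{\left(-2,1 \right)} P{\left(2 \right)} = \left(-5 + 5 \left(-4\right)\right) \left(\frac{4}{5} - \frac{5}{1}\right) 2 = \left(-5 - 20\right) \left(\frac{4}{5} - 5\right) 2 = - 25 \left(\frac{4}{5} - 5\right) 2 = \left(-25\right) \left(- \frac{21}{5}\right) 2 = 105 \cdot 2 = 210$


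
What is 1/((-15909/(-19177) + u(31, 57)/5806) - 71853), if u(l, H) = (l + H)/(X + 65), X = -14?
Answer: -2839212381/204003570993028 ≈ -1.3917e-5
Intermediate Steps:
u(l, H) = H/51 + l/51 (u(l, H) = (l + H)/(-14 + 65) = (H + l)/51 = (H + l)*(1/51) = H/51 + l/51)
1/((-15909/(-19177) + u(31, 57)/5806) - 71853) = 1/((-15909/(-19177) + ((1/51)*57 + (1/51)*31)/5806) - 71853) = 1/((-15909*(-1/19177) + (19/17 + 31/51)*(1/5806)) - 71853) = 1/((15909/19177 + (88/51)*(1/5806)) - 71853) = 1/((15909/19177 + 44/148053) - 71853) = 1/(2356218965/2839212381 - 71853) = 1/(-204003570993028/2839212381) = -2839212381/204003570993028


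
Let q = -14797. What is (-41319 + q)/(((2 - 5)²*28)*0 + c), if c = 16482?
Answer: -28058/8241 ≈ -3.4047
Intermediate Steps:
(-41319 + q)/(((2 - 5)²*28)*0 + c) = (-41319 - 14797)/(((2 - 5)²*28)*0 + 16482) = -56116/(((-3)²*28)*0 + 16482) = -56116/((9*28)*0 + 16482) = -56116/(252*0 + 16482) = -56116/(0 + 16482) = -56116/16482 = -56116*1/16482 = -28058/8241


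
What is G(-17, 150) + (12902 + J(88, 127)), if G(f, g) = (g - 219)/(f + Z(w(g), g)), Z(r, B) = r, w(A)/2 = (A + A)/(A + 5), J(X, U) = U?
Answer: 5304942/407 ≈ 13034.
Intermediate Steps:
w(A) = 4*A/(5 + A) (w(A) = 2*((A + A)/(A + 5)) = 2*((2*A)/(5 + A)) = 2*(2*A/(5 + A)) = 4*A/(5 + A))
G(f, g) = (-219 + g)/(f + 4*g/(5 + g)) (G(f, g) = (g - 219)/(f + 4*g/(5 + g)) = (-219 + g)/(f + 4*g/(5 + g)))
G(-17, 150) + (12902 + J(88, 127)) = (-219 + 150)*(5 + 150)/(4*150 - 17*(5 + 150)) + (12902 + 127) = -69*155/(600 - 17*155) + 13029 = -69*155/(600 - 2635) + 13029 = -69*155/(-2035) + 13029 = -1/2035*(-69)*155 + 13029 = 2139/407 + 13029 = 5304942/407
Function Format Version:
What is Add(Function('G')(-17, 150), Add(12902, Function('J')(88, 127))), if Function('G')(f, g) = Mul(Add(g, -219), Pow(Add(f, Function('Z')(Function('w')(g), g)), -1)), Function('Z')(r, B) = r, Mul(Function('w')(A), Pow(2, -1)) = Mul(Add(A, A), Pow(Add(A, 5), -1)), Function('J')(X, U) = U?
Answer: Rational(5304942, 407) ≈ 13034.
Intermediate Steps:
Function('w')(A) = Mul(4, A, Pow(Add(5, A), -1)) (Function('w')(A) = Mul(2, Mul(Add(A, A), Pow(Add(A, 5), -1))) = Mul(2, Mul(Mul(2, A), Pow(Add(5, A), -1))) = Mul(2, Mul(2, A, Pow(Add(5, A), -1))) = Mul(4, A, Pow(Add(5, A), -1)))
Function('G')(f, g) = Mul(Pow(Add(f, Mul(4, g, Pow(Add(5, g), -1))), -1), Add(-219, g)) (Function('G')(f, g) = Mul(Add(g, -219), Pow(Add(f, Mul(4, g, Pow(Add(5, g), -1))), -1)) = Mul(Add(-219, g), Pow(Add(f, Mul(4, g, Pow(Add(5, g), -1))), -1)) = Mul(Pow(Add(f, Mul(4, g, Pow(Add(5, g), -1))), -1), Add(-219, g)))
Add(Function('G')(-17, 150), Add(12902, Function('J')(88, 127))) = Add(Mul(Pow(Add(Mul(4, 150), Mul(-17, Add(5, 150))), -1), Add(-219, 150), Add(5, 150)), Add(12902, 127)) = Add(Mul(Pow(Add(600, Mul(-17, 155)), -1), -69, 155), 13029) = Add(Mul(Pow(Add(600, -2635), -1), -69, 155), 13029) = Add(Mul(Pow(-2035, -1), -69, 155), 13029) = Add(Mul(Rational(-1, 2035), -69, 155), 13029) = Add(Rational(2139, 407), 13029) = Rational(5304942, 407)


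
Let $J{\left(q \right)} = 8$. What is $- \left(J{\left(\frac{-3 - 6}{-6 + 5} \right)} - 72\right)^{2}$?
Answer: $-4096$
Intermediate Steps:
$- \left(J{\left(\frac{-3 - 6}{-6 + 5} \right)} - 72\right)^{2} = - \left(8 - 72\right)^{2} = - \left(-64\right)^{2} = \left(-1\right) 4096 = -4096$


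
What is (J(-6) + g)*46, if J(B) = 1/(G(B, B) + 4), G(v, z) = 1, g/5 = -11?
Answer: -12604/5 ≈ -2520.8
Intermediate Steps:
g = -55 (g = 5*(-11) = -55)
J(B) = ⅕ (J(B) = 1/(1 + 4) = 1/5 = ⅕)
(J(-6) + g)*46 = (⅕ - 55)*46 = -274/5*46 = -12604/5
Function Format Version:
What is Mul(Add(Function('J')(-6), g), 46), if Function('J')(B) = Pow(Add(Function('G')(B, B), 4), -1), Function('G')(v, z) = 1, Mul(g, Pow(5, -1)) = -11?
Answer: Rational(-12604, 5) ≈ -2520.8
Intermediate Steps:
g = -55 (g = Mul(5, -11) = -55)
Function('J')(B) = Rational(1, 5) (Function('J')(B) = Pow(Add(1, 4), -1) = Pow(5, -1) = Rational(1, 5))
Mul(Add(Function('J')(-6), g), 46) = Mul(Add(Rational(1, 5), -55), 46) = Mul(Rational(-274, 5), 46) = Rational(-12604, 5)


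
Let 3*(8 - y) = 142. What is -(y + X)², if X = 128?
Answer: -70756/9 ≈ -7861.8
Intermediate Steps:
y = -118/3 (y = 8 - ⅓*142 = 8 - 142/3 = -118/3 ≈ -39.333)
-(y + X)² = -(-118/3 + 128)² = -(266/3)² = -1*70756/9 = -70756/9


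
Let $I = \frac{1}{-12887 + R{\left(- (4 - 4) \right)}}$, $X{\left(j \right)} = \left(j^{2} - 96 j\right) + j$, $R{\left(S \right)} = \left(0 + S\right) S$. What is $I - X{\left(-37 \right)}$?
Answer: $- \frac{62940109}{12887} \approx -4884.0$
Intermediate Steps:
$R{\left(S \right)} = S^{2}$ ($R{\left(S \right)} = S S = S^{2}$)
$X{\left(j \right)} = j^{2} - 95 j$
$I = - \frac{1}{12887}$ ($I = \frac{1}{-12887 + \left(- (4 - 4)\right)^{2}} = \frac{1}{-12887 + \left(\left(-1\right) 0\right)^{2}} = \frac{1}{-12887 + 0^{2}} = \frac{1}{-12887 + 0} = \frac{1}{-12887} = - \frac{1}{12887} \approx -7.7598 \cdot 10^{-5}$)
$I - X{\left(-37 \right)} = - \frac{1}{12887} - - 37 \left(-95 - 37\right) = - \frac{1}{12887} - \left(-37\right) \left(-132\right) = - \frac{1}{12887} - 4884 = - \frac{62940109}{12887}$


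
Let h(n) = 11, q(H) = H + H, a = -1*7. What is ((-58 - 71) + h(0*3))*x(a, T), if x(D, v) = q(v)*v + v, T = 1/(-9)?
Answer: 826/81 ≈ 10.198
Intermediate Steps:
T = -⅑ ≈ -0.11111
a = -7
q(H) = 2*H
x(D, v) = v + 2*v² (x(D, v) = (2*v)*v + v = 2*v² + v = v + 2*v²)
((-58 - 71) + h(0*3))*x(a, T) = ((-58 - 71) + 11)*(-(1 + 2*(-⅑))/9) = (-129 + 11)*(-(1 - 2/9)/9) = -(-118)*7/(9*9) = -118*(-7/81) = 826/81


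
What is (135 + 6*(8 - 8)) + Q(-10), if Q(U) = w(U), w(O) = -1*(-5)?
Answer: 140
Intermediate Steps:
w(O) = 5
Q(U) = 5
(135 + 6*(8 - 8)) + Q(-10) = (135 + 6*(8 - 8)) + 5 = (135 + 6*0) + 5 = (135 + 0) + 5 = 135 + 5 = 140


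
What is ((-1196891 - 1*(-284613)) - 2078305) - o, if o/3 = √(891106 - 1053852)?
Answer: -2990583 - 3*I*√162746 ≈ -2.9906e+6 - 1210.3*I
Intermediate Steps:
o = 3*I*√162746 (o = 3*√(891106 - 1053852) = 3*√(-162746) = 3*(I*√162746) = 3*I*√162746 ≈ 1210.3*I)
((-1196891 - 1*(-284613)) - 2078305) - o = ((-1196891 - 1*(-284613)) - 2078305) - 3*I*√162746 = ((-1196891 + 284613) - 2078305) - 3*I*√162746 = (-912278 - 2078305) - 3*I*√162746 = -2990583 - 3*I*√162746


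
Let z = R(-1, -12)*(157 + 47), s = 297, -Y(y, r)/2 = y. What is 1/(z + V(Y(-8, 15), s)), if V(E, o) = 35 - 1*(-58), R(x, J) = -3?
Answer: -1/519 ≈ -0.0019268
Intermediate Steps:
Y(y, r) = -2*y
z = -612 (z = -3*(157 + 47) = -3*204 = -612)
V(E, o) = 93 (V(E, o) = 35 + 58 = 93)
1/(z + V(Y(-8, 15), s)) = 1/(-612 + 93) = 1/(-519) = -1/519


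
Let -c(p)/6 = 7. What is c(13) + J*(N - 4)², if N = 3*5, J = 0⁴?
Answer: -42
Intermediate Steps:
c(p) = -42 (c(p) = -6*7 = -42)
J = 0
N = 15
c(13) + J*(N - 4)² = -42 + 0*(15 - 4)² = -42 + 0*11² = -42 + 0*121 = -42 + 0 = -42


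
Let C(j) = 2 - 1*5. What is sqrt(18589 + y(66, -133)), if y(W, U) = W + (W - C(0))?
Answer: 2*sqrt(4681) ≈ 136.84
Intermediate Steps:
C(j) = -3 (C(j) = 2 - 5 = -3)
y(W, U) = 3 + 2*W (y(W, U) = W + (W - 1*(-3)) = W + (W + 3) = W + (3 + W) = 3 + 2*W)
sqrt(18589 + y(66, -133)) = sqrt(18589 + (3 + 2*66)) = sqrt(18589 + (3 + 132)) = sqrt(18589 + 135) = sqrt(18724) = 2*sqrt(4681)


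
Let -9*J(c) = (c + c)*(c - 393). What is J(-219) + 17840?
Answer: -11944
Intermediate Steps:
J(c) = -2*c*(-393 + c)/9 (J(c) = -(c + c)*(c - 393)/9 = -2*c*(-393 + c)/9)
J(-219) + 17840 = (2/9)*(-219)*(393 - 1*(-219)) + 17840 = (2/9)*(-219)*(393 + 219) + 17840 = (2/9)*(-219)*612 + 17840 = -29784 + 17840 = -11944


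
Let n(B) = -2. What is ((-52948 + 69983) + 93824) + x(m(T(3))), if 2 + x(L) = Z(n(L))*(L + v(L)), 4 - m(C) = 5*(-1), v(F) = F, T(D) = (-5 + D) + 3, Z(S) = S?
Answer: 110821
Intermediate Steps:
T(D) = -2 + D
m(C) = 9 (m(C) = 4 - 5*(-1) = 4 - 1*(-5) = 4 + 5 = 9)
x(L) = -2 - 4*L (x(L) = -2 - 2*(L + L) = -2 - 4*L)
((-52948 + 69983) + 93824) + x(m(T(3))) = ((-52948 + 69983) + 93824) + (-2 - 4*9) = (17035 + 93824) + (-2 - 36) = 110859 - 38 = 110821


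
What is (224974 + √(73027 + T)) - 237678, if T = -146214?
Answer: -12704 + I*√73187 ≈ -12704.0 + 270.53*I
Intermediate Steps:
(224974 + √(73027 + T)) - 237678 = (224974 + √(73027 - 146214)) - 237678 = (224974 + √(-73187)) - 237678 = (224974 + I*√73187) - 237678 = -12704 + I*√73187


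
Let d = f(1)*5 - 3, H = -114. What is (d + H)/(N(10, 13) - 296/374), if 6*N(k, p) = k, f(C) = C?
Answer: -62832/491 ≈ -127.97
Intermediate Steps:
N(k, p) = k/6
d = 2 (d = 1*5 - 3 = 5 - 3 = 2)
(d + H)/(N(10, 13) - 296/374) = (2 - 114)/((1/6)*10 - 296/374) = -112/(5/3 - 296*1/374) = -112/(5/3 - 148/187) = -112/491/561 = -112*561/491 = -62832/491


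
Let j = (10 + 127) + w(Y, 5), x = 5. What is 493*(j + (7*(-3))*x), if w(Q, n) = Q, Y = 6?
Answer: 18734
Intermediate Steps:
j = 143 (j = (10 + 127) + 6 = 137 + 6 = 143)
493*(j + (7*(-3))*x) = 493*(143 + (7*(-3))*5) = 493*(143 - 21*5) = 493*(143 - 105) = 493*38 = 18734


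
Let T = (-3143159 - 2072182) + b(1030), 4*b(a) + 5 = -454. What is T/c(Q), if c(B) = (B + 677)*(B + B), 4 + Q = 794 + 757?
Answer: -20861823/27524224 ≈ -0.75794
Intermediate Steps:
b(a) = -459/4 (b(a) = -5/4 + (1/4)*(-454) = -5/4 - 227/2 = -459/4)
Q = 1547 (Q = -4 + (794 + 757) = -4 + 1551 = 1547)
T = -20861823/4 (T = (-3143159 - 2072182) - 459/4 = -5215341 - 459/4 = -20861823/4 ≈ -5.2155e+6)
c(B) = 2*B*(677 + B) (c(B) = (677 + B)*(2*B) = 2*B*(677 + B))
T/c(Q) = -20861823*1/(3094*(677 + 1547))/4 = -20861823/(4*(2*1547*2224)) = -20861823/4/6881056 = -20861823/4*1/6881056 = -20861823/27524224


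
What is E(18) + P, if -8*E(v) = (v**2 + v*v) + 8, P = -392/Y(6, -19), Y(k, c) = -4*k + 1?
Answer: -1494/23 ≈ -64.957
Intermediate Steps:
Y(k, c) = 1 - 4*k
P = 392/23 (P = -392/(1 - 4*6) = -392/(1 - 24) = -392/(-23) = -392*(-1/23) = 392/23 ≈ 17.043)
E(v) = -1 - v**2/4 (E(v) = -((v**2 + v*v) + 8)/8 = -((v**2 + v**2) + 8)/8 = -(2*v**2 + 8)/8 = -(8 + 2*v**2)/8 = -1 - v**2/4)
E(18) + P = (-1 - 1/4*18**2) + 392/23 = (-1 - 1/4*324) + 392/23 = (-1 - 81) + 392/23 = -82 + 392/23 = -1494/23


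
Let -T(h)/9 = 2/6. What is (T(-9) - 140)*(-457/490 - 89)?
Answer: 6301581/490 ≈ 12860.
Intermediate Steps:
T(h) = -3 (T(h) = -18/6 = -9*⅓ = -3)
(T(-9) - 140)*(-457/490 - 89) = (-3 - 140)*(-457/490 - 89) = -143*(-457*1/490 - 89) = -143*(-457/490 - 89) = -143*(-44067/490) = 6301581/490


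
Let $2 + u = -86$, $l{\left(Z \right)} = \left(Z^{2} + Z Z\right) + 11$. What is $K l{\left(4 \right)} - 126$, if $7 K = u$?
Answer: $- \frac{4666}{7} \approx -666.57$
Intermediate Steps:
$l{\left(Z \right)} = 11 + 2 Z^{2}$ ($l{\left(Z \right)} = \left(Z^{2} + Z^{2}\right) + 11 = 2 Z^{2} + 11 = 11 + 2 Z^{2}$)
$u = -88$ ($u = -2 - 86 = -88$)
$K = - \frac{88}{7}$ ($K = \frac{1}{7} \left(-88\right) = - \frac{88}{7} \approx -12.571$)
$K l{\left(4 \right)} - 126 = - \frac{88 \left(11 + 2 \cdot 4^{2}\right)}{7} - 126 = - \frac{88 \left(11 + 2 \cdot 16\right)}{7} - 126 = - \frac{88 \left(11 + 32\right)}{7} - 126 = \left(- \frac{88}{7}\right) 43 - 126 = - \frac{3784}{7} - 126 = - \frac{4666}{7}$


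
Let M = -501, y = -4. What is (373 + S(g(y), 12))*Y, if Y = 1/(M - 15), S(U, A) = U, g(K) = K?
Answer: -123/172 ≈ -0.71512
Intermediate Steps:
Y = -1/516 (Y = 1/(-501 - 15) = 1/(-516) = -1/516 ≈ -0.0019380)
(373 + S(g(y), 12))*Y = (373 - 4)*(-1/516) = 369*(-1/516) = -123/172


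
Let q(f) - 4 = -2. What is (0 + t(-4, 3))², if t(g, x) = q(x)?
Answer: 4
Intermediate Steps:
q(f) = 2 (q(f) = 4 - 2 = 2)
t(g, x) = 2
(0 + t(-4, 3))² = (0 + 2)² = 2² = 4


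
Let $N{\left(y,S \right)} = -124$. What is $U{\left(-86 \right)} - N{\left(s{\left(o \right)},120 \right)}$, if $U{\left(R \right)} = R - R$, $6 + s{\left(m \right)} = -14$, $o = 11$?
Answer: $124$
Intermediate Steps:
$s{\left(m \right)} = -20$ ($s{\left(m \right)} = -6 - 14 = -20$)
$U{\left(R \right)} = 0$
$U{\left(-86 \right)} - N{\left(s{\left(o \right)},120 \right)} = 0 - -124 = 0 + 124 = 124$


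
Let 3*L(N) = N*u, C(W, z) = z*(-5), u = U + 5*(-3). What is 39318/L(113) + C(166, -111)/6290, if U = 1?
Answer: -2002845/26894 ≈ -74.472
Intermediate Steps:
u = -14 (u = 1 + 5*(-3) = 1 - 15 = -14)
C(W, z) = -5*z
L(N) = -14*N/3 (L(N) = (N*(-14))/3 = (-14*N)/3 = -14*N/3)
39318/L(113) + C(166, -111)/6290 = 39318/((-14/3*113)) - 5*(-111)/6290 = 39318/(-1582/3) + 555*(1/6290) = 39318*(-3/1582) + 3/34 = -58977/791 + 3/34 = -2002845/26894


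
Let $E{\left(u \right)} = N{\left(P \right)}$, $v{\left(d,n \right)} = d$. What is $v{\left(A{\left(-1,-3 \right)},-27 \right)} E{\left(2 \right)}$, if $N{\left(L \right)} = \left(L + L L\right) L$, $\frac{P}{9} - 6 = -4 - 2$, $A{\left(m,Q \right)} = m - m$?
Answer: $0$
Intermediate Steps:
$A{\left(m,Q \right)} = 0$
$P = 0$ ($P = 54 + 9 \left(-4 - 2\right) = 54 + 9 \left(-6\right) = 54 - 54 = 0$)
$N{\left(L \right)} = L \left(L + L^{2}\right)$ ($N{\left(L \right)} = \left(L + L^{2}\right) L = L \left(L + L^{2}\right)$)
$E{\left(u \right)} = 0$ ($E{\left(u \right)} = 0^{2} \left(1 + 0\right) = 0 \cdot 1 = 0$)
$v{\left(A{\left(-1,-3 \right)},-27 \right)} E{\left(2 \right)} = 0 \cdot 0 = 0$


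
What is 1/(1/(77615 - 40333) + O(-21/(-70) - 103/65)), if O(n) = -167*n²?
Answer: -315032900/86819759333 ≈ -0.0036286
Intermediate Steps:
1/(1/(77615 - 40333) + O(-21/(-70) - 103/65)) = 1/(1/(77615 - 40333) - 167*(-21/(-70) - 103/65)²) = 1/(1/37282 - 167*(-21*(-1/70) - 103*1/65)²) = 1/(1/37282 - 167*(3/10 - 103/65)²) = 1/(1/37282 - 167*(-167/130)²) = 1/(1/37282 - 167*27889/16900) = 1/(1/37282 - 4657463/16900) = 1/(-86819759333/315032900) = -315032900/86819759333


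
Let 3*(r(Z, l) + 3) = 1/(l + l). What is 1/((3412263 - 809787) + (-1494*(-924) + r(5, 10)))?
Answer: 60/238975741 ≈ 2.5107e-7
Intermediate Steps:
r(Z, l) = -3 + 1/(6*l) (r(Z, l) = -3 + 1/(3*(l + l)) = -3 + 1/(3*((2*l))) = -3 + (1/(2*l))/3 = -3 + 1/(6*l))
1/((3412263 - 809787) + (-1494*(-924) + r(5, 10))) = 1/((3412263 - 809787) + (-1494*(-924) + (-3 + (1/6)/10))) = 1/(2602476 + (1380456 + (-3 + (1/6)*(1/10)))) = 1/(2602476 + (1380456 + (-3 + 1/60))) = 1/(2602476 + (1380456 - 179/60)) = 1/(2602476 + 82827181/60) = 1/(238975741/60) = 60/238975741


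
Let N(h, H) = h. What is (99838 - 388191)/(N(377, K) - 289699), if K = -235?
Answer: 288353/289322 ≈ 0.99665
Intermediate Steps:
(99838 - 388191)/(N(377, K) - 289699) = (99838 - 388191)/(377 - 289699) = -288353/(-289322) = -288353*(-1/289322) = 288353/289322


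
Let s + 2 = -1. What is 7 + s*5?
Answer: -8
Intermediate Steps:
s = -3 (s = -2 - 1 = -3)
7 + s*5 = 7 - 3*5 = 7 - 15 = -8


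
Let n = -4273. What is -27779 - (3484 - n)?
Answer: -35536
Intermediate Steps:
-27779 - (3484 - n) = -27779 - (3484 - 1*(-4273)) = -27779 - (3484 + 4273) = -27779 - 1*7757 = -27779 - 7757 = -35536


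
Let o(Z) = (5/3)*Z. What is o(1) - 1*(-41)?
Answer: 128/3 ≈ 42.667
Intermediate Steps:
o(Z) = 5*Z/3 (o(Z) = (5*(⅓))*Z = 5*Z/3)
o(1) - 1*(-41) = (5/3)*1 - 1*(-41) = 5/3 + 41 = 128/3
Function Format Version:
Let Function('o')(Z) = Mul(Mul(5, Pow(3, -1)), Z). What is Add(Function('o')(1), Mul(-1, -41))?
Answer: Rational(128, 3) ≈ 42.667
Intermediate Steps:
Function('o')(Z) = Mul(Rational(5, 3), Z) (Function('o')(Z) = Mul(Mul(5, Rational(1, 3)), Z) = Mul(Rational(5, 3), Z))
Add(Function('o')(1), Mul(-1, -41)) = Add(Mul(Rational(5, 3), 1), Mul(-1, -41)) = Add(Rational(5, 3), 41) = Rational(128, 3)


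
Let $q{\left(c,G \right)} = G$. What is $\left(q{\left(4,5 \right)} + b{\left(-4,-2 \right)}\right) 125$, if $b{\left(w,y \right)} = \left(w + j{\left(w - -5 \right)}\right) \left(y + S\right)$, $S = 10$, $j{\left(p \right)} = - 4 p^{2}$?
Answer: $-7375$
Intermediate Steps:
$b{\left(w,y \right)} = \left(10 + y\right) \left(w - 4 \left(5 + w\right)^{2}\right)$ ($b{\left(w,y \right)} = \left(w - 4 \left(w - -5\right)^{2}\right) \left(y + 10\right) = \left(w - 4 \left(w + 5\right)^{2}\right) \left(10 + y\right) = \left(w - 4 \left(5 + w\right)^{2}\right) \left(10 + y\right) = \left(10 + y\right) \left(w - 4 \left(5 + w\right)^{2}\right)$)
$\left(q{\left(4,5 \right)} + b{\left(-4,-2 \right)}\right) 125 = \left(5 - \left(32 + 32 \left(5 - 4\right)^{2}\right)\right) 125 = \left(5 - \left(32 + 32\right)\right) 125 = \left(5 - \left(72 - 8\right)\right) 125 = \left(5 + \left(-40 - 40 + 8 + 8\right)\right) 125 = \left(5 - 64\right) 125 = \left(-59\right) 125 = -7375$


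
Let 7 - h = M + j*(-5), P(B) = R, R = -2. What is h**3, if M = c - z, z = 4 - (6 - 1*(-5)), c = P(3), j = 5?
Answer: 19683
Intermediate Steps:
P(B) = -2
c = -2
z = -7 (z = 4 - (6 + 5) = 4 - 1*11 = 4 - 11 = -7)
M = 5 (M = -2 - 1*(-7) = -2 + 7 = 5)
h = 27 (h = 7 - (5 + 5*(-5)) = 7 - (5 - 25) = 7 - 1*(-20) = 7 + 20 = 27)
h**3 = 27**3 = 19683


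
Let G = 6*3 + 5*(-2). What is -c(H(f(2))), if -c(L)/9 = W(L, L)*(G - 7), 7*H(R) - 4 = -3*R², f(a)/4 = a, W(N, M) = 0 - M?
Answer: 1692/7 ≈ 241.71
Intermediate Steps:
W(N, M) = -M
f(a) = 4*a
G = 8 (G = 18 - 10 = 8)
H(R) = 4/7 - 3*R²/7 (H(R) = 4/7 + (-3*R²)/7 = 4/7 - 3*R²/7)
c(L) = 9*L (c(L) = -9*(-L)*(8 - 7) = -9*(-L) = -(-9)*L = 9*L)
-c(H(f(2))) = -9*(4/7 - 3*(4*2)²/7) = -9*(4/7 - 3/7*8²) = -9*(4/7 - 3/7*64) = -9*(4/7 - 192/7) = -9*(-188)/7 = -1*(-1692/7) = 1692/7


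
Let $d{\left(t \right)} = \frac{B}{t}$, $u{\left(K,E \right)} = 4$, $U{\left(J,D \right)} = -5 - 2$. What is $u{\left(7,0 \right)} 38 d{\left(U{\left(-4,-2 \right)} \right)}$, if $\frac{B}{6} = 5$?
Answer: $- \frac{4560}{7} \approx -651.43$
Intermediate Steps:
$B = 30$ ($B = 6 \cdot 5 = 30$)
$U{\left(J,D \right)} = -7$ ($U{\left(J,D \right)} = -5 - 2 = -7$)
$d{\left(t \right)} = \frac{30}{t}$
$u{\left(7,0 \right)} 38 d{\left(U{\left(-4,-2 \right)} \right)} = 4 \cdot 38 \frac{30}{-7} = 152 \cdot 30 \left(- \frac{1}{7}\right) = 152 \left(- \frac{30}{7}\right) = - \frac{4560}{7}$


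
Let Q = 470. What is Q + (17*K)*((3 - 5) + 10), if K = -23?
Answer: -2658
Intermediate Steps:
Q + (17*K)*((3 - 5) + 10) = 470 + (17*(-23))*((3 - 5) + 10) = 470 - 391*(-2 + 10) = 470 - 391*8 = 470 - 3128 = -2658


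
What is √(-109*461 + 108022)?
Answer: √57773 ≈ 240.36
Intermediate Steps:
√(-109*461 + 108022) = √(-50249 + 108022) = √57773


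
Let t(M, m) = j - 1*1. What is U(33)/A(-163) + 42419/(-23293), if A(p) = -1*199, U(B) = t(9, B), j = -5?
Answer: -8301623/4635307 ≈ -1.7910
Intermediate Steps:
t(M, m) = -6 (t(M, m) = -5 - 1*1 = -5 - 1 = -6)
U(B) = -6
A(p) = -199
U(33)/A(-163) + 42419/(-23293) = -6/(-199) + 42419/(-23293) = -6*(-1/199) + 42419*(-1/23293) = 6/199 - 42419/23293 = -8301623/4635307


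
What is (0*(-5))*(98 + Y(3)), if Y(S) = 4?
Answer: 0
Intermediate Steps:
(0*(-5))*(98 + Y(3)) = (0*(-5))*(98 + 4) = 0*102 = 0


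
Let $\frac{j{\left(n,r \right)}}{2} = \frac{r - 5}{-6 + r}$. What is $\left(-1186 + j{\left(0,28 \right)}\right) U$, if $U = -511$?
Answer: $\frac{6654753}{11} \approx 6.0498 \cdot 10^{5}$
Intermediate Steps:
$j{\left(n,r \right)} = \frac{2 \left(-5 + r\right)}{-6 + r}$ ($j{\left(n,r \right)} = 2 \frac{r - 5}{-6 + r} = 2 \frac{-5 + r}{-6 + r} = \frac{2 \left(-5 + r\right)}{-6 + r}$)
$\left(-1186 + j{\left(0,28 \right)}\right) U = \left(-1186 + \frac{2 \left(-5 + 28\right)}{-6 + 28}\right) \left(-511\right) = \left(-1186 + 2 \cdot \frac{1}{22} \cdot 23\right) \left(-511\right) = \left(-1186 + \frac{23}{11}\right) \left(-511\right) = \left(- \frac{13023}{11}\right) \left(-511\right) = \frac{6654753}{11}$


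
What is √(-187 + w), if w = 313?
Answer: 3*√14 ≈ 11.225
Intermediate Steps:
√(-187 + w) = √(-187 + 313) = √126 = 3*√14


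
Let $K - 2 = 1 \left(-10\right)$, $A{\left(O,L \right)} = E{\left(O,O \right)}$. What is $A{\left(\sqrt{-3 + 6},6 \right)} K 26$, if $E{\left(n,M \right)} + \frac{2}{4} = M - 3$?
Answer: $728 - 208 \sqrt{3} \approx 367.73$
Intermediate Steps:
$E{\left(n,M \right)} = - \frac{7}{2} + M$ ($E{\left(n,M \right)} = - \frac{1}{2} + \left(M - 3\right) = - \frac{1}{2} + \left(-3 + M\right) = - \frac{7}{2} + M$)
$A{\left(O,L \right)} = - \frac{7}{2} + O$
$K = -8$ ($K = 2 + 1 \left(-10\right) = 2 - 10 = -8$)
$A{\left(\sqrt{-3 + 6},6 \right)} K 26 = \left(- \frac{7}{2} + \sqrt{-3 + 6}\right) \left(-8\right) 26 = \left(- \frac{7}{2} + \sqrt{3}\right) \left(-8\right) 26 = \left(28 - 8 \sqrt{3}\right) 26 = 728 - 208 \sqrt{3}$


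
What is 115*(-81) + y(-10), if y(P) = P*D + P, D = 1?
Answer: -9335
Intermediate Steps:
y(P) = 2*P (y(P) = P*1 + P = P + P = 2*P)
115*(-81) + y(-10) = 115*(-81) + 2*(-10) = -9315 - 20 = -9335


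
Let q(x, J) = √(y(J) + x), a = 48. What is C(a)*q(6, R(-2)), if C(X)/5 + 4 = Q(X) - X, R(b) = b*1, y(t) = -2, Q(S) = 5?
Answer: -470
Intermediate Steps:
R(b) = b
q(x, J) = √(-2 + x)
C(X) = 5 - 5*X (C(X) = -20 + 5*(5 - X) = -20 + (25 - 5*X) = 5 - 5*X)
C(a)*q(6, R(-2)) = (5 - 5*48)*√(-2 + 6) = (5 - 240)*√4 = -235*2 = -470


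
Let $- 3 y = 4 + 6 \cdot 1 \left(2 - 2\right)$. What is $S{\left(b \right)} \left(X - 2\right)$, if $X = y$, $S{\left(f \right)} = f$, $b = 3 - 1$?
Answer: $- \frac{20}{3} \approx -6.6667$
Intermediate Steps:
$b = 2$
$y = - \frac{4}{3}$ ($y = - \frac{4 + 6 \cdot 1 \left(2 - 2\right)}{3} = - \frac{4 + 6 \cdot 1 \cdot 0}{3} = - \frac{4 + 6 \cdot 0}{3} = - \frac{4 + 0}{3} = \left(- \frac{1}{3}\right) 4 = - \frac{4}{3} \approx -1.3333$)
$X = - \frac{4}{3} \approx -1.3333$
$S{\left(b \right)} \left(X - 2\right) = 2 \left(- \frac{4}{3} - 2\right) = 2 \left(- \frac{10}{3}\right) = - \frac{20}{3}$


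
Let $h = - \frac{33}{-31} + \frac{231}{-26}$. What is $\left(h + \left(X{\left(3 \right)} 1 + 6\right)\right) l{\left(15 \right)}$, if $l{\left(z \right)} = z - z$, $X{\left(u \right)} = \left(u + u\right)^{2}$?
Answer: $0$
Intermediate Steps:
$X{\left(u \right)} = 4 u^{2}$ ($X{\left(u \right)} = \left(2 u\right)^{2} = 4 u^{2}$)
$l{\left(z \right)} = 0$
$h = - \frac{6303}{806}$ ($h = \left(-33\right) \left(- \frac{1}{31}\right) + 231 \left(- \frac{1}{26}\right) = \frac{33}{31} - \frac{231}{26} = - \frac{6303}{806} \approx -7.8201$)
$\left(h + \left(X{\left(3 \right)} 1 + 6\right)\right) l{\left(15 \right)} = \left(- \frac{6303}{806} + \left(4 \cdot 3^{2} \cdot 1 + 6\right)\right) 0 = \left(- \frac{6303}{806} + \left(4 \cdot 9 \cdot 1 + 6\right)\right) 0 = \left(- \frac{6303}{806} + \left(36 \cdot 1 + 6\right)\right) 0 = \left(- \frac{6303}{806} + \left(36 + 6\right)\right) 0 = \left(- \frac{6303}{806} + 42\right) 0 = \frac{27549}{806} \cdot 0 = 0$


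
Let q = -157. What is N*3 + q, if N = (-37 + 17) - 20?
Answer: -277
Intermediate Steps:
N = -40 (N = -20 - 20 = -40)
N*3 + q = -40*3 - 157 = -120 - 157 = -277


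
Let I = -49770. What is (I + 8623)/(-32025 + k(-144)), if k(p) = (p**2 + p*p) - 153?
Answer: -41147/9294 ≈ -4.4273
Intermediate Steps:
k(p) = -153 + 2*p**2 (k(p) = (p**2 + p**2) - 153 = 2*p**2 - 153 = -153 + 2*p**2)
(I + 8623)/(-32025 + k(-144)) = (-49770 + 8623)/(-32025 + (-153 + 2*(-144)**2)) = -41147/(-32025 + (-153 + 2*20736)) = -41147/(-32025 + (-153 + 41472)) = -41147/(-32025 + 41319) = -41147/9294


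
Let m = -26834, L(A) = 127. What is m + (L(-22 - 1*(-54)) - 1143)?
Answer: -27850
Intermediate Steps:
m + (L(-22 - 1*(-54)) - 1143) = -26834 + (127 - 1143) = -26834 - 1016 = -27850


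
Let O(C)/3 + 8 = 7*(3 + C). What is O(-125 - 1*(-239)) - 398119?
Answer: -395686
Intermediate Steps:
O(C) = 39 + 21*C (O(C) = -24 + 3*(7*(3 + C)) = -24 + 3*(21 + 7*C) = -24 + (63 + 21*C) = 39 + 21*C)
O(-125 - 1*(-239)) - 398119 = (39 + 21*(-125 - 1*(-239))) - 398119 = (39 + 21*(-125 + 239)) - 398119 = (39 + 21*114) - 398119 = (39 + 2394) - 398119 = 2433 - 398119 = -395686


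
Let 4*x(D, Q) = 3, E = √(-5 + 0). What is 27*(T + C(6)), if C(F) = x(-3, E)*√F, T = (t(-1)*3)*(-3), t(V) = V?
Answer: 243 + 81*√6/4 ≈ 292.60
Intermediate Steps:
E = I*√5 (E = √(-5) = I*√5 ≈ 2.2361*I)
x(D, Q) = ¾ (x(D, Q) = (¼)*3 = ¾)
T = 9 (T = -1*3*(-3) = -3*(-3) = 9)
C(F) = 3*√F/4
27*(T + C(6)) = 27*(9 + 3*√6/4) = 243 + 81*√6/4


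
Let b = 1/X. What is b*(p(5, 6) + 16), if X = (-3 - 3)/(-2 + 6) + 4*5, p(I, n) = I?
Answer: 42/37 ≈ 1.1351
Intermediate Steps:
X = 37/2 (X = -6/4 + 20 = -6*¼ + 20 = -3/2 + 20 = 37/2 ≈ 18.500)
b = 2/37 (b = 1/(37/2) = 2/37 ≈ 0.054054)
b*(p(5, 6) + 16) = 2*(5 + 16)/37 = (2/37)*21 = 42/37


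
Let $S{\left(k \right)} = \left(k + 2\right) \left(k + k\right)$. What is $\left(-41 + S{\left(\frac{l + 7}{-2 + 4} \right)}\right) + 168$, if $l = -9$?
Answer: $125$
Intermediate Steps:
$S{\left(k \right)} = 2 k \left(2 + k\right)$ ($S{\left(k \right)} = \left(2 + k\right) 2 k = 2 k \left(2 + k\right)$)
$\left(-41 + S{\left(\frac{l + 7}{-2 + 4} \right)}\right) + 168 = \left(-41 + 2 \frac{-9 + 7}{-2 + 4} \left(2 + \frac{-9 + 7}{-2 + 4}\right)\right) + 168 = \left(-41 + 2 \left(- \frac{2}{2}\right) \left(2 - \frac{2}{2}\right)\right) + 168 = \left(-41 + 2 \left(\left(-2\right) \frac{1}{2}\right) \left(2 - 1\right)\right) + 168 = \left(-41 + 2 \left(-1\right) \left(2 - 1\right)\right) + 168 = \left(-41 + 2 \left(-1\right) 1\right) + 168 = \left(-41 - 2\right) + 168 = -43 + 168 = 125$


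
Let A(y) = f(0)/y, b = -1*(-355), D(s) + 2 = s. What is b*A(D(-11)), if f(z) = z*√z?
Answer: 0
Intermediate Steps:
D(s) = -2 + s
b = 355
f(z) = z^(3/2)
A(y) = 0 (A(y) = 0^(3/2)/y = 0/y = 0)
b*A(D(-11)) = 355*0 = 0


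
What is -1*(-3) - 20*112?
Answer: -2237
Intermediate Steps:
-1*(-3) - 20*112 = 3 - 2240 = -2237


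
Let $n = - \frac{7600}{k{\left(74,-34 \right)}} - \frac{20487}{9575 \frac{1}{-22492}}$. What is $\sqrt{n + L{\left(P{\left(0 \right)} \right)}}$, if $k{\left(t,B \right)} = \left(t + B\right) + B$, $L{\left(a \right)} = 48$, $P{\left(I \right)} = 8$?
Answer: $\frac{2 \sqrt{387033357297}}{5745} \approx 216.58$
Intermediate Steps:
$k{\left(t,B \right)} = t + 2 B$ ($k{\left(t,B \right)} = \left(B + t\right) + B = t + 2 B$)
$n = \frac{1345995812}{28725}$ ($n = - \frac{7600}{74 + 2 \left(-34\right)} - \frac{20487}{9575 \frac{1}{-22492}} = - \frac{7600}{74 - 68} - \frac{20487}{9575 \left(- \frac{1}{22492}\right)} = - \frac{7600}{6} - \frac{20487}{- \frac{9575}{22492}} = \left(-7600\right) \frac{1}{6} - - \frac{460793604}{9575} = - \frac{3800}{3} + \frac{460793604}{9575} = \frac{1345995812}{28725} \approx 46858.0$)
$\sqrt{n + L{\left(P{\left(0 \right)} \right)}} = \sqrt{\frac{1345995812}{28725} + 48} = \sqrt{\frac{1347374612}{28725}} = \frac{2 \sqrt{387033357297}}{5745}$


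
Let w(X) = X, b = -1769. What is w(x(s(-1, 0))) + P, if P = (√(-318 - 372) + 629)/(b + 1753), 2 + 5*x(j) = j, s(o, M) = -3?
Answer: -645/16 - I*√690/16 ≈ -40.313 - 1.6417*I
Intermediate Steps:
x(j) = -⅖ + j/5
P = -629/16 - I*√690/16 (P = (√(-318 - 372) + 629)/(-1769 + 1753) = (√(-690) + 629)/(-16) = (I*√690 + 629)*(-1/16) = (629 + I*√690)*(-1/16) = -629/16 - I*√690/16 ≈ -39.313 - 1.6417*I)
w(x(s(-1, 0))) + P = (-⅖ + (⅕)*(-3)) + (-629/16 - I*√690/16) = (-⅖ - ⅗) + (-629/16 - I*√690/16) = -1 + (-629/16 - I*√690/16) = -645/16 - I*√690/16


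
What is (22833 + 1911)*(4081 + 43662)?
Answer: 1181352792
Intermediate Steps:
(22833 + 1911)*(4081 + 43662) = 24744*47743 = 1181352792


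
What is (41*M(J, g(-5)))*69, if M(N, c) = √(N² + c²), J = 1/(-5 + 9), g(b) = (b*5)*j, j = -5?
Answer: 149937*√89/4 ≈ 3.5363e+5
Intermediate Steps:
g(b) = -25*b (g(b) = (b*5)*(-5) = (5*b)*(-5) = -25*b)
J = ¼ (J = 1/4 = ¼ ≈ 0.25000)
(41*M(J, g(-5)))*69 = (41*√((¼)² + (-25*(-5))²))*69 = (41*√(1/16 + 125²))*69 = (41*√(1/16 + 15625))*69 = (41*√(250001/16))*69 = (41*(53*√89/4))*69 = (2173*√89/4)*69 = 149937*√89/4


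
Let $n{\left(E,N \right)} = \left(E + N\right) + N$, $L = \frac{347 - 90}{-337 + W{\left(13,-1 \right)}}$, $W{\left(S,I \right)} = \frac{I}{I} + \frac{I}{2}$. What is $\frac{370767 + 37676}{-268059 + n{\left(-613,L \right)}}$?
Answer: $- \frac{274882139}{180817284} \approx -1.5202$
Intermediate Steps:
$W{\left(S,I \right)} = 1 + \frac{I}{2}$ ($W{\left(S,I \right)} = 1 + I \frac{1}{2} = 1 + \frac{I}{2}$)
$L = - \frac{514}{673}$ ($L = \frac{347 - 90}{-337 + \left(1 + \frac{1}{2} \left(-1\right)\right)} = \frac{257}{-337 + \left(1 - \frac{1}{2}\right)} = \frac{257}{-337 + \frac{1}{2}} = \frac{257}{- \frac{673}{2}} = 257 \left(- \frac{2}{673}\right) = - \frac{514}{673} \approx -0.76374$)
$n{\left(E,N \right)} = E + 2 N$
$\frac{370767 + 37676}{-268059 + n{\left(-613,L \right)}} = \frac{370767 + 37676}{-268059 + \left(-613 + 2 \left(- \frac{514}{673}\right)\right)} = \frac{408443}{-268059 - \frac{413577}{673}} = \frac{408443}{- \frac{180817284}{673}} = 408443 \left(- \frac{673}{180817284}\right) = - \frac{274882139}{180817284}$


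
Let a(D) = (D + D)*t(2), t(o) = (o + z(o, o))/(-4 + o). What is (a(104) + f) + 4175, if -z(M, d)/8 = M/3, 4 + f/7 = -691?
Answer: -1030/3 ≈ -343.33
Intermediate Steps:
f = -4865 (f = -28 + 7*(-691) = -28 - 4837 = -4865)
z(M, d) = -8*M/3
t(o) = -5*o/(3*(-4 + o)) (t(o) = (o - 8*o/3)/(-4 + o) = (-5*o/3)/(-4 + o) = -5*o/(3*(-4 + o)))
a(D) = 10*D/3 (a(D) = (D + D)*(-5*2/(-12 + 3*2)) = (2*D)*(-5*2/(-12 + 6)) = (2*D)*(-5*2/(-6)) = (2*D)*(-5*2*(-⅙)) = (2*D)*(5/3) = 10*D/3)
(a(104) + f) + 4175 = ((10/3)*104 - 4865) + 4175 = (1040/3 - 4865) + 4175 = -13555/3 + 4175 = -1030/3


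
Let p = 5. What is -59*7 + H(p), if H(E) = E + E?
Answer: -403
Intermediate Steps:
H(E) = 2*E
-59*7 + H(p) = -59*7 + 2*5 = -413 + 10 = -403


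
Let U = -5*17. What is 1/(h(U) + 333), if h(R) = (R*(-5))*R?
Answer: -1/35792 ≈ -2.7939e-5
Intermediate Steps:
U = -85
h(R) = -5*R² (h(R) = (-5*R)*R = -5*R²)
1/(h(U) + 333) = 1/(-5*(-85)² + 333) = 1/(-5*7225 + 333) = 1/(-36125 + 333) = 1/(-35792) = -1/35792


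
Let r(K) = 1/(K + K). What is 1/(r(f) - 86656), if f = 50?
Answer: -100/8665599 ≈ -1.1540e-5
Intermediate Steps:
r(K) = 1/(2*K)
1/(r(f) - 86656) = 1/((1/2)/50 - 86656) = 1/((1/2)*(1/50) - 86656) = 1/(1/100 - 86656) = 1/(-8665599/100) = -100/8665599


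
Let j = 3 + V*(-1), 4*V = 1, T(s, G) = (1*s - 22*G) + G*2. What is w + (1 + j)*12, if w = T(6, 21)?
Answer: -369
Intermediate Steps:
T(s, G) = s - 20*G (T(s, G) = (s - 22*G) + 2*G = s - 20*G)
V = 1/4 (V = (1/4)*1 = 1/4 ≈ 0.25000)
j = 11/4 (j = 3 + (1/4)*(-1) = 3 - 1/4 = 11/4 ≈ 2.7500)
w = -414 (w = 6 - 20*21 = 6 - 420 = -414)
w + (1 + j)*12 = -414 + (1 + 11/4)*12 = -414 + (15/4)*12 = -414 + 45 = -369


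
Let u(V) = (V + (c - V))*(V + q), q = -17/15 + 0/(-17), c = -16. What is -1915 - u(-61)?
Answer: -43637/15 ≈ -2909.1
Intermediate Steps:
q = -17/15 (q = -17*1/15 + 0*(-1/17) = -17/15 + 0 = -17/15 ≈ -1.1333)
u(V) = 272/15 - 16*V (u(V) = (V + (-16 - V))*(V - 17/15) = -16*(-17/15 + V) = 272/15 - 16*V)
-1915 - u(-61) = -1915 - (272/15 - 16*(-61)) = -1915 - (272/15 + 976) = -1915 - 1*14912/15 = -1915 - 14912/15 = -43637/15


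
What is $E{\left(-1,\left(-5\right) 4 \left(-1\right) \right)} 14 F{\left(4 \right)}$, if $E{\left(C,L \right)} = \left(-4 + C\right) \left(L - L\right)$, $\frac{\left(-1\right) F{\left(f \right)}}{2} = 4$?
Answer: $0$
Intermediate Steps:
$F{\left(f \right)} = -8$ ($F{\left(f \right)} = \left(-2\right) 4 = -8$)
$E{\left(C,L \right)} = 0$ ($E{\left(C,L \right)} = \left(-4 + C\right) 0 = 0$)
$E{\left(-1,\left(-5\right) 4 \left(-1\right) \right)} 14 F{\left(4 \right)} = 0 \cdot 14 \left(-8\right) = 0 \left(-8\right) = 0$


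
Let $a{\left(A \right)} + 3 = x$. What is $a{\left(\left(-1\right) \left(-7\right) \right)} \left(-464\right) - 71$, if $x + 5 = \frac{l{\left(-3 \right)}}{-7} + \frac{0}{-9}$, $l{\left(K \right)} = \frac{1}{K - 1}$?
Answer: $\frac{25371}{7} \approx 3624.4$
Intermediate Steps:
$l{\left(K \right)} = \frac{1}{-1 + K}$
$x = - \frac{139}{28}$ ($x = -5 + \left(\frac{1}{\left(-1 - 3\right) \left(-7\right)} + \frac{0}{-9}\right) = -5 + \left(\frac{1}{-4} \left(- \frac{1}{7}\right) + 0 \left(- \frac{1}{9}\right)\right) = -5 + \left(\left(- \frac{1}{4}\right) \left(- \frac{1}{7}\right) + 0\right) = -5 + \left(\frac{1}{28} + 0\right) = -5 + \frac{1}{28} = - \frac{139}{28} \approx -4.9643$)
$a{\left(A \right)} = - \frac{223}{28}$ ($a{\left(A \right)} = -3 - \frac{139}{28} = - \frac{223}{28}$)
$a{\left(\left(-1\right) \left(-7\right) \right)} \left(-464\right) - 71 = \left(- \frac{223}{28}\right) \left(-464\right) - 71 = \frac{25868}{7} - 71 = \frac{25371}{7}$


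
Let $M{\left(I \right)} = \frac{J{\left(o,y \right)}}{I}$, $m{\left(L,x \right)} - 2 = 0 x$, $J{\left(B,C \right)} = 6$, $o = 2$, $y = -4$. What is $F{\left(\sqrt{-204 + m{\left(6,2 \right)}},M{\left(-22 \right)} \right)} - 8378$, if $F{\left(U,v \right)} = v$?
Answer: $- \frac{92161}{11} \approx -8378.3$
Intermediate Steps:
$m{\left(L,x \right)} = 2$ ($m{\left(L,x \right)} = 2 + 0 x = 2 + 0 = 2$)
$M{\left(I \right)} = \frac{6}{I}$
$F{\left(\sqrt{-204 + m{\left(6,2 \right)}},M{\left(-22 \right)} \right)} - 8378 = \frac{6}{-22} - 8378 = 6 \left(- \frac{1}{22}\right) - 8378 = - \frac{3}{11} - 8378 = - \frac{92161}{11}$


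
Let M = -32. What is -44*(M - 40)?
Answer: 3168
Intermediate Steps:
-44*(M - 40) = -44*(-32 - 40) = -44*(-72) = 3168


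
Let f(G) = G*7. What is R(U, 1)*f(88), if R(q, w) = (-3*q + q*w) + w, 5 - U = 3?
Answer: -1848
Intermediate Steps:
U = 2 (U = 5 - 1*3 = 5 - 3 = 2)
R(q, w) = w - 3*q + q*w
f(G) = 7*G
R(U, 1)*f(88) = (1 - 3*2 + 2*1)*(7*88) = (1 - 6 + 2)*616 = -3*616 = -1848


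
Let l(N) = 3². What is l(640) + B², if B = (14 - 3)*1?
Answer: 130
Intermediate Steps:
B = 11 (B = 11*1 = 11)
l(N) = 9
l(640) + B² = 9 + 11² = 9 + 121 = 130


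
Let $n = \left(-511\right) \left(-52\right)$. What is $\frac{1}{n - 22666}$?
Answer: $\frac{1}{3906} \approx 0.00025602$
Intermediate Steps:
$n = 26572$
$\frac{1}{n - 22666} = \frac{1}{26572 - 22666} = \frac{1}{3906}$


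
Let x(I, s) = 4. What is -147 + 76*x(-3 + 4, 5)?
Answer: 157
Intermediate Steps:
-147 + 76*x(-3 + 4, 5) = -147 + 76*4 = -147 + 304 = 157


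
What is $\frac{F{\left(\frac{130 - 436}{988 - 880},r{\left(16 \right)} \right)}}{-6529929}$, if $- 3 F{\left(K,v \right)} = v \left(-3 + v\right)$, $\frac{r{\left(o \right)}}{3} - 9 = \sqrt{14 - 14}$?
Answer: $\frac{72}{2176643} \approx 3.3078 \cdot 10^{-5}$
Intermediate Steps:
$r{\left(o \right)} = 27$ ($r{\left(o \right)} = 27 + 3 \sqrt{14 - 14} = 27 + 3 \sqrt{0} = 27 + 3 \cdot 0 = 27 + 0 = 27$)
$F{\left(K,v \right)} = - \frac{v \left(-3 + v\right)}{3}$
$\frac{F{\left(\frac{130 - 436}{988 - 880},r{\left(16 \right)} \right)}}{-6529929} = \frac{\frac{1}{3} \cdot 27 \left(3 - 27\right)}{-6529929} = \frac{1}{3} \cdot 27 \left(3 - 27\right) \left(- \frac{1}{6529929}\right) = \frac{1}{3} \cdot 27 \left(-24\right) \left(- \frac{1}{6529929}\right) = \left(-216\right) \left(- \frac{1}{6529929}\right) = \frac{72}{2176643}$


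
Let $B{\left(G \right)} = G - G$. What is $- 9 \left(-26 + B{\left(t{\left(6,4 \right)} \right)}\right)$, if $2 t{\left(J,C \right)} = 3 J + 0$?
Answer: $234$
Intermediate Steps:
$t{\left(J,C \right)} = \frac{3 J}{2}$ ($t{\left(J,C \right)} = \frac{3 J + 0}{2} = \frac{3 J}{2}$)
$B{\left(G \right)} = 0$
$- 9 \left(-26 + B{\left(t{\left(6,4 \right)} \right)}\right) = - 9 \left(-26 + 0\right) = \left(-9\right) \left(-26\right) = 234$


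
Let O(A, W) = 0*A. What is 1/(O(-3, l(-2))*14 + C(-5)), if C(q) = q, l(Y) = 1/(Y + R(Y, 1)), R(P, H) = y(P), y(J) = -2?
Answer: -⅕ ≈ -0.20000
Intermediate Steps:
R(P, H) = -2
l(Y) = 1/(-2 + Y) (l(Y) = 1/(Y - 2) = 1/(-2 + Y))
O(A, W) = 0
1/(O(-3, l(-2))*14 + C(-5)) = 1/(0*14 - 5) = 1/(0 - 5) = 1/(-5) = -⅕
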